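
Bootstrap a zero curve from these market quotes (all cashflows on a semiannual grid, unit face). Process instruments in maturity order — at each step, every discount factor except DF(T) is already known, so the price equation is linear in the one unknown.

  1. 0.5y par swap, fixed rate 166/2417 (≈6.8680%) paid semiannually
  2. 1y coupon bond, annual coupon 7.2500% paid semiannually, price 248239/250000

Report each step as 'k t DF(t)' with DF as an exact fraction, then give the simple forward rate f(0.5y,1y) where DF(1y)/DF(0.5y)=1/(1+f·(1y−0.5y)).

step 1 [0.5y] swap r/2=83/2417: DF=(1 − 83/2417·(0))/(1+83/2417) = 2417/2500 ≈ 0.966800
step 2 [1y] bond c/2=29/800: DF=(248239/250000 − 29/800·(0.966800))/(1+29/800) = 2311/2500 ≈ 0.924400

1 1/2 2417/2500
2 1 2311/2500
f(0.5y,1y) = ((2417/2500)/(2311/2500) − 1)/(1/2) = 212/2311 ≈ 9.1735%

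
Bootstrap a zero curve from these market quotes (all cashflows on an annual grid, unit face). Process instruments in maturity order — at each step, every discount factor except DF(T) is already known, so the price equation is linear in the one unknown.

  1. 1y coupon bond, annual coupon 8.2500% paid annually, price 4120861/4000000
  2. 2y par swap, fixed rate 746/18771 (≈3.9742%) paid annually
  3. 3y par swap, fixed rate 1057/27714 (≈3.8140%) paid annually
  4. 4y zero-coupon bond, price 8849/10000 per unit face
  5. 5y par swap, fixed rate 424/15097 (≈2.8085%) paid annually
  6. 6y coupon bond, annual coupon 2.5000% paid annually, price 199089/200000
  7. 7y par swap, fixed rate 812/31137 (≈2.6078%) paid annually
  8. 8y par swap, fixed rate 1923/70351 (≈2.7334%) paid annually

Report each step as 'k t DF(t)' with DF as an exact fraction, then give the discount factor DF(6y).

1 1 9517/10000
2 2 4627/5000
3 3 8943/10000
4 4 8849/10000
5 5 1091/1250
6 6 8607/10000
7 7 1047/1250
8 8 8077/10000
DF(6y) = 8607/10000 ≈ 0.860700

step 1 [1y] bond c/1=33/400: DF=(4120861/4000000 − 33/400·(0))/(1+33/400) = 9517/10000 ≈ 0.951700
step 2 [2y] swap r/1=746/18771: DF=(1 − 746/18771·(0.951700))/(1+746/18771) = 4627/5000 ≈ 0.925400
step 3 [3y] swap r/1=1057/27714: DF=(1 − 1057/27714·(0.951700+0.925400))/(1+1057/27714) = 8943/10000 ≈ 0.894300
step 4 [4y] zero: DF = P = 8849/10000 ≈ 0.884900
step 5 [5y] swap r/1=424/15097: DF=(1 − 424/15097·(0.951700+0.925400+0.894300+0.884900))/(1+424/15097) = 1091/1250 ≈ 0.872800
step 6 [6y] bond c/1=1/40: DF=(199089/200000 − 1/40·(0.951700+0.925400+0.894300+0.884900+0.872800))/(1+1/40) = 8607/10000 ≈ 0.860700
step 7 [7y] swap r/1=812/31137: DF=(1 − 812/31137·(0.951700+0.925400+0.894300+0.884900+0.872800+0.860700))/(1+812/31137) = 1047/1250 ≈ 0.837600
step 8 [8y] swap r/1=1923/70351: DF=(1 − 1923/70351·(0.951700+0.925400+0.894300+0.884900+0.872800+0.860700+0.837600))/(1+1923/70351) = 8077/10000 ≈ 0.807700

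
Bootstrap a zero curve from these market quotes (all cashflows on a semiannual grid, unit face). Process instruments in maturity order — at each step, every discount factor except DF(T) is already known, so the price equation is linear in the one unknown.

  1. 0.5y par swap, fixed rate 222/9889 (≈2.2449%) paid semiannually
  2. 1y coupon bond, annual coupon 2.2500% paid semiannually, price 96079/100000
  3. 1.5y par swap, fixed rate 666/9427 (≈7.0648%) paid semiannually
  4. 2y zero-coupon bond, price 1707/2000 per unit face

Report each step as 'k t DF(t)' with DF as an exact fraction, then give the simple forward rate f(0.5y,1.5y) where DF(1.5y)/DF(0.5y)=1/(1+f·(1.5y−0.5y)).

1 1/2 9889/10000
2 1 9391/10000
3 3/2 9001/10000
4 2 1707/2000
f(0.5y,1.5y) = ((9889/10000)/(9001/10000) − 1)/(1) = 888/9001 ≈ 9.8656%

step 1 [0.5y] swap r/2=111/9889: DF=(1 − 111/9889·(0))/(1+111/9889) = 9889/10000 ≈ 0.988900
step 2 [1y] bond c/2=9/800: DF=(96079/100000 − 9/800·(0.988900))/(1+9/800) = 9391/10000 ≈ 0.939100
step 3 [1.5y] swap r/2=333/9427: DF=(1 − 333/9427·(0.988900+0.939100))/(1+333/9427) = 9001/10000 ≈ 0.900100
step 4 [2y] zero: DF = P = 1707/2000 ≈ 0.853500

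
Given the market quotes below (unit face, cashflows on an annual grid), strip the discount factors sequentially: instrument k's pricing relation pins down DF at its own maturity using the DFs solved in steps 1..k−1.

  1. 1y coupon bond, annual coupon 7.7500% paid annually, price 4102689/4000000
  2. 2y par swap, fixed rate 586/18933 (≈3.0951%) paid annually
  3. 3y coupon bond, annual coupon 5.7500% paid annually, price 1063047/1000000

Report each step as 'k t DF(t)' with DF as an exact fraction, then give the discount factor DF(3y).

1 1 9519/10000
2 2 4707/5000
3 3 9023/10000
DF(3y) = 9023/10000 ≈ 0.902300

step 1 [1y] bond c/1=31/400: DF=(4102689/4000000 − 31/400·(0))/(1+31/400) = 9519/10000 ≈ 0.951900
step 2 [2y] swap r/1=586/18933: DF=(1 − 586/18933·(0.951900))/(1+586/18933) = 4707/5000 ≈ 0.941400
step 3 [3y] bond c/1=23/400: DF=(1063047/1000000 − 23/400·(0.951900+0.941400))/(1+23/400) = 9023/10000 ≈ 0.902300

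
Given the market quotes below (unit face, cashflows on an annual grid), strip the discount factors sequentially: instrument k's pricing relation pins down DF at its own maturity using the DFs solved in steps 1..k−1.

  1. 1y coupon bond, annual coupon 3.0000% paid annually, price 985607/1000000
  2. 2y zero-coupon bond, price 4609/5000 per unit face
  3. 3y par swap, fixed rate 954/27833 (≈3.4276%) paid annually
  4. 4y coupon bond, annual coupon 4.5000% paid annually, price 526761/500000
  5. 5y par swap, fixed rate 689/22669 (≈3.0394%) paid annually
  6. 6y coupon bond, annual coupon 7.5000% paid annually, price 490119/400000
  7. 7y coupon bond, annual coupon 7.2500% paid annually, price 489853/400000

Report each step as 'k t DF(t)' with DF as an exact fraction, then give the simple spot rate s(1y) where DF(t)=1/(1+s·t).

1 1 9569/10000
2 2 4609/5000
3 3 4523/5000
4 4 8883/10000
5 5 4311/5000
6 6 1647/2000
7 7 7797/10000
s(1y) = (1/(9569/10000) − 1)/(1) = 431/9569 ≈ 4.5041%

step 1 [1y] bond c/1=3/100: DF=(985607/1000000 − 3/100·(0))/(1+3/100) = 9569/10000 ≈ 0.956900
step 2 [2y] zero: DF = P = 4609/5000 ≈ 0.921800
step 3 [3y] swap r/1=954/27833: DF=(1 − 954/27833·(0.956900+0.921800))/(1+954/27833) = 4523/5000 ≈ 0.904600
step 4 [4y] bond c/1=9/200: DF=(526761/500000 − 9/200·(0.956900+0.921800+0.904600))/(1+9/200) = 8883/10000 ≈ 0.888300
step 5 [5y] swap r/1=689/22669: DF=(1 − 689/22669·(0.956900+0.921800+0.904600+0.888300))/(1+689/22669) = 4311/5000 ≈ 0.862200
step 6 [6y] bond c/1=3/40: DF=(490119/400000 − 3/40·(0.956900+0.921800+0.904600+0.888300+0.862200))/(1+3/40) = 1647/2000 ≈ 0.823500
step 7 [7y] bond c/1=29/400: DF=(489853/400000 − 29/400·(0.956900+0.921800+0.904600+0.888300+0.862200+0.823500))/(1+29/400) = 7797/10000 ≈ 0.779700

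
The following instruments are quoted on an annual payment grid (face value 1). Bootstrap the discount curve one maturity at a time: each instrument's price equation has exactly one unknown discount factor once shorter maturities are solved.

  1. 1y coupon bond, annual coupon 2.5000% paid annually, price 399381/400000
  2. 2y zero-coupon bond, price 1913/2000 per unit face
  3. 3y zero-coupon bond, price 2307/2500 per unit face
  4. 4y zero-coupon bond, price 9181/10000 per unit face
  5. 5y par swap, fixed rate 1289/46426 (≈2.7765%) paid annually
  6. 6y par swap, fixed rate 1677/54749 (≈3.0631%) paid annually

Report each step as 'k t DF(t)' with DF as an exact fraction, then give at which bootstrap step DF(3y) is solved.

step 1 [1y] bond c/1=1/40: DF=(399381/400000 − 1/40·(0))/(1+1/40) = 9741/10000 ≈ 0.974100
step 2 [2y] zero: DF = P = 1913/2000 ≈ 0.956500
step 3 [3y] zero: DF = P = 2307/2500 ≈ 0.922800
step 4 [4y] zero: DF = P = 9181/10000 ≈ 0.918100
step 5 [5y] swap r/1=1289/46426: DF=(1 − 1289/46426·(0.974100+0.956500+0.922800+0.918100))/(1+1289/46426) = 8711/10000 ≈ 0.871100
step 6 [6y] swap r/1=1677/54749: DF=(1 − 1677/54749·(0.974100+0.956500+0.922800+0.918100+0.871100))/(1+1677/54749) = 8323/10000 ≈ 0.832300

1 1 9741/10000
2 2 1913/2000
3 3 2307/2500
4 4 9181/10000
5 5 8711/10000
6 6 8323/10000
DF(3y) is solved at step 3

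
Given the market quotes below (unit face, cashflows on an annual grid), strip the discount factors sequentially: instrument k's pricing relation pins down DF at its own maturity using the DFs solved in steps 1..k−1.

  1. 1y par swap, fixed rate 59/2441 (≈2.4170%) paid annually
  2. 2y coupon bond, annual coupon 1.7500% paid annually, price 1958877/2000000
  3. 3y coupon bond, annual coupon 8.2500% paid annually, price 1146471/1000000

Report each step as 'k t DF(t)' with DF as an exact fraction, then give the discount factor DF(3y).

step 1 [1y] swap r/1=59/2441: DF=(1 − 59/2441·(0))/(1+59/2441) = 2441/2500 ≈ 0.976400
step 2 [2y] bond c/1=7/400: DF=(1958877/2000000 − 7/400·(0.976400))/(1+7/400) = 4729/5000 ≈ 0.945800
step 3 [3y] bond c/1=33/400: DF=(1146471/1000000 − 33/400·(0.976400+0.945800))/(1+33/400) = 4563/5000 ≈ 0.912600

1 1 2441/2500
2 2 4729/5000
3 3 4563/5000
DF(3y) = 4563/5000 ≈ 0.912600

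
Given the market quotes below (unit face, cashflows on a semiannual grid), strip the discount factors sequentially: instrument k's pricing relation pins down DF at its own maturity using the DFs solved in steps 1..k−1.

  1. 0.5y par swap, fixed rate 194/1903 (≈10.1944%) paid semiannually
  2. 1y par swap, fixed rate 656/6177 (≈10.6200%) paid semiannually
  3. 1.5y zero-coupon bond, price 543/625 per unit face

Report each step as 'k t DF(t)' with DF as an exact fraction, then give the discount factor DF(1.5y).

step 1 [0.5y] swap r/2=97/1903: DF=(1 − 97/1903·(0))/(1+97/1903) = 1903/2000 ≈ 0.951500
step 2 [1y] swap r/2=328/6177: DF=(1 − 328/6177·(0.951500))/(1+328/6177) = 1127/1250 ≈ 0.901600
step 3 [1.5y] zero: DF = P = 543/625 ≈ 0.868800

1 1/2 1903/2000
2 1 1127/1250
3 3/2 543/625
DF(1.5y) = 543/625 ≈ 0.868800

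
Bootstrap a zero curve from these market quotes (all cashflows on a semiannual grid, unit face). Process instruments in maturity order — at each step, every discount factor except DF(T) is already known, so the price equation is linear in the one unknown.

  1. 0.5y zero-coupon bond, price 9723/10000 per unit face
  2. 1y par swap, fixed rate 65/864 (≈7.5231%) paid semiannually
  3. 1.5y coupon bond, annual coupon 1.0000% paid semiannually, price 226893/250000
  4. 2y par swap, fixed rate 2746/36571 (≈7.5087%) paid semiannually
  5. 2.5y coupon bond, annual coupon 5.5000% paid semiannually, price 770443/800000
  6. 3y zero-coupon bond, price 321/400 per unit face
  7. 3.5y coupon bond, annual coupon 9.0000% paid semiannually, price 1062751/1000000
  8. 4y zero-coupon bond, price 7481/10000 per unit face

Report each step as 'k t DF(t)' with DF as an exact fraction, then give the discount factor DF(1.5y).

1 1/2 9723/10000
2 1 1857/2000
3 3/2 1117/1250
4 2 8627/10000
5 5/2 4197/5000
6 3 321/400
7 7/2 493/625
8 4 7481/10000
DF(1.5y) = 1117/1250 ≈ 0.893600

step 1 [0.5y] zero: DF = P = 9723/10000 ≈ 0.972300
step 2 [1y] swap r/2=65/1728: DF=(1 − 65/1728·(0.972300))/(1+65/1728) = 1857/2000 ≈ 0.928500
step 3 [1.5y] bond c/2=1/200: DF=(226893/250000 − 1/200·(0.972300+0.928500))/(1+1/200) = 1117/1250 ≈ 0.893600
step 4 [2y] swap r/2=1373/36571: DF=(1 − 1373/36571·(0.972300+0.928500+0.893600))/(1+1373/36571) = 8627/10000 ≈ 0.862700
step 5 [2.5y] bond c/2=11/400: DF=(770443/800000 − 11/400·(0.972300+0.928500+0.893600+0.862700))/(1+11/400) = 4197/5000 ≈ 0.839400
step 6 [3y] zero: DF = P = 321/400 ≈ 0.802500
step 7 [3.5y] bond c/2=9/200: DF=(1062751/1000000 − 9/200·(0.972300+0.928500+0.893600+0.862700+0.839400+0.802500))/(1+9/200) = 493/625 ≈ 0.788800
step 8 [4y] zero: DF = P = 7481/10000 ≈ 0.748100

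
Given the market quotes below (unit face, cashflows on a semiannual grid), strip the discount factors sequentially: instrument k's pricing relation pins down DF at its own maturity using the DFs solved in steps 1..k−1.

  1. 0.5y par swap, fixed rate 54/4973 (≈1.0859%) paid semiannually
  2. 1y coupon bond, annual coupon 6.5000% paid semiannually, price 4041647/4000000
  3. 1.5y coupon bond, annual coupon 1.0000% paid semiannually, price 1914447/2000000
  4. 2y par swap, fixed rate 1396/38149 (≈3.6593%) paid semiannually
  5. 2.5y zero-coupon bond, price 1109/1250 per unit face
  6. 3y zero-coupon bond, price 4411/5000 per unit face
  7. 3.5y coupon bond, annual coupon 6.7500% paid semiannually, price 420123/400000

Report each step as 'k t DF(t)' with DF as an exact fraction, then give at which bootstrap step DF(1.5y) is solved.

step 1 [0.5y] swap r/2=27/4973: DF=(1 − 27/4973·(0))/(1+27/4973) = 4973/5000 ≈ 0.994600
step 2 [1y] bond c/2=13/400: DF=(4041647/4000000 − 13/400·(0.994600))/(1+13/400) = 9473/10000 ≈ 0.947300
step 3 [1.5y] bond c/2=1/200: DF=(1914447/2000000 − 1/200·(0.994600+0.947300))/(1+1/200) = 2357/2500 ≈ 0.942800
step 4 [2y] swap r/2=698/38149: DF=(1 − 698/38149·(0.994600+0.947300+0.942800))/(1+698/38149) = 4651/5000 ≈ 0.930200
step 5 [2.5y] zero: DF = P = 1109/1250 ≈ 0.887200
step 6 [3y] zero: DF = P = 4411/5000 ≈ 0.882200
step 7 [3.5y] bond c/2=27/800: DF=(420123/400000 − 27/800·(0.994600+0.947300+0.942800+0.930200+0.887200+0.882200))/(1+27/800) = 8337/10000 ≈ 0.833700

1 1/2 4973/5000
2 1 9473/10000
3 3/2 2357/2500
4 2 4651/5000
5 5/2 1109/1250
6 3 4411/5000
7 7/2 8337/10000
DF(1.5y) is solved at step 3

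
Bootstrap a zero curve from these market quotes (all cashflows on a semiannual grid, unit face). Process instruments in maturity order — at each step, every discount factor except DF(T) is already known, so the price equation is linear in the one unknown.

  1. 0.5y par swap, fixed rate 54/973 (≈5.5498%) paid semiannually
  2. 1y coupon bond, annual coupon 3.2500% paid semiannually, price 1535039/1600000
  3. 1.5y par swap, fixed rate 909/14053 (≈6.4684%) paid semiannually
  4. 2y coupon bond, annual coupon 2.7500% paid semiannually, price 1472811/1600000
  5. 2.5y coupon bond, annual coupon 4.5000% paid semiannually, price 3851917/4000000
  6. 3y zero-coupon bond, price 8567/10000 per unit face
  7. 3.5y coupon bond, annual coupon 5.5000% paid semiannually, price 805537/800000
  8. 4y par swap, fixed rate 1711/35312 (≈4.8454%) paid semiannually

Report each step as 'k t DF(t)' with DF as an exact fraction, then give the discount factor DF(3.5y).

1 1/2 973/1000
2 1 1857/2000
3 3/2 9091/10000
4 2 8699/10000
5 5/2 538/625
6 3 8567/10000
7 7/2 1671/2000
8 4 8289/10000
DF(3.5y) = 1671/2000 ≈ 0.835500

step 1 [0.5y] swap r/2=27/973: DF=(1 − 27/973·(0))/(1+27/973) = 973/1000 ≈ 0.973000
step 2 [1y] bond c/2=13/800: DF=(1535039/1600000 − 13/800·(0.973000))/(1+13/800) = 1857/2000 ≈ 0.928500
step 3 [1.5y] swap r/2=909/28106: DF=(1 − 909/28106·(0.973000+0.928500))/(1+909/28106) = 9091/10000 ≈ 0.909100
step 4 [2y] bond c/2=11/800: DF=(1472811/1600000 − 11/800·(0.973000+0.928500+0.909100))/(1+11/800) = 8699/10000 ≈ 0.869900
step 5 [2.5y] bond c/2=9/400: DF=(3851917/4000000 − 9/400·(0.973000+0.928500+0.909100+0.869900))/(1+9/400) = 538/625 ≈ 0.860800
step 6 [3y] zero: DF = P = 8567/10000 ≈ 0.856700
step 7 [3.5y] bond c/2=11/400: DF=(805537/800000 − 11/400·(0.973000+0.928500+0.909100+0.869900+0.860800+0.856700))/(1+11/400) = 1671/2000 ≈ 0.835500
step 8 [4y] swap r/2=1711/70624: DF=(1 − 1711/70624·(0.973000+0.928500+0.909100+0.869900+0.860800+0.856700+0.835500))/(1+1711/70624) = 8289/10000 ≈ 0.828900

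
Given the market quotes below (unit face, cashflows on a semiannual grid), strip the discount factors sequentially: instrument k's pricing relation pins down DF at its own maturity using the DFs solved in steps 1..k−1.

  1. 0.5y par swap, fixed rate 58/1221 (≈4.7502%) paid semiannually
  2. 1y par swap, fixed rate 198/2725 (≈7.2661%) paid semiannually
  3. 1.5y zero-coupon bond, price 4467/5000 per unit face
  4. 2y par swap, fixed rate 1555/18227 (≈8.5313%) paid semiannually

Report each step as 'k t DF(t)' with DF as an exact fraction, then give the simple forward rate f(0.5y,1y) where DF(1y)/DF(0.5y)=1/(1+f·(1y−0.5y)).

1 1/2 1221/1250
2 1 9307/10000
3 3/2 4467/5000
4 2 1689/2000
f(0.5y,1y) = ((1221/1250)/(9307/10000) − 1)/(1/2) = 922/9307 ≈ 9.9065%

step 1 [0.5y] swap r/2=29/1221: DF=(1 − 29/1221·(0))/(1+29/1221) = 1221/1250 ≈ 0.976800
step 2 [1y] swap r/2=99/2725: DF=(1 − 99/2725·(0.976800))/(1+99/2725) = 9307/10000 ≈ 0.930700
step 3 [1.5y] zero: DF = P = 4467/5000 ≈ 0.893400
step 4 [2y] swap r/2=1555/36454: DF=(1 − 1555/36454·(0.976800+0.930700+0.893400))/(1+1555/36454) = 1689/2000 ≈ 0.844500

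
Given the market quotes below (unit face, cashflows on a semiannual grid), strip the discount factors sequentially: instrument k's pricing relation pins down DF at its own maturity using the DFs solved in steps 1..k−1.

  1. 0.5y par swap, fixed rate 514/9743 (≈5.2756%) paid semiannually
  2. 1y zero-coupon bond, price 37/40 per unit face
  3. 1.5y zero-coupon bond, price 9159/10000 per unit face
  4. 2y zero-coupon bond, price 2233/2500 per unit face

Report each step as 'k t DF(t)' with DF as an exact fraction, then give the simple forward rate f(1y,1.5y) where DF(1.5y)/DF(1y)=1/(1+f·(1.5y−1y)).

1 1/2 9743/10000
2 1 37/40
3 3/2 9159/10000
4 2 2233/2500
f(1y,1.5y) = ((37/40)/(9159/10000) − 1)/(1/2) = 182/9159 ≈ 1.9871%

step 1 [0.5y] swap r/2=257/9743: DF=(1 − 257/9743·(0))/(1+257/9743) = 9743/10000 ≈ 0.974300
step 2 [1y] zero: DF = P = 37/40 ≈ 0.925000
step 3 [1.5y] zero: DF = P = 9159/10000 ≈ 0.915900
step 4 [2y] zero: DF = P = 2233/2500 ≈ 0.893200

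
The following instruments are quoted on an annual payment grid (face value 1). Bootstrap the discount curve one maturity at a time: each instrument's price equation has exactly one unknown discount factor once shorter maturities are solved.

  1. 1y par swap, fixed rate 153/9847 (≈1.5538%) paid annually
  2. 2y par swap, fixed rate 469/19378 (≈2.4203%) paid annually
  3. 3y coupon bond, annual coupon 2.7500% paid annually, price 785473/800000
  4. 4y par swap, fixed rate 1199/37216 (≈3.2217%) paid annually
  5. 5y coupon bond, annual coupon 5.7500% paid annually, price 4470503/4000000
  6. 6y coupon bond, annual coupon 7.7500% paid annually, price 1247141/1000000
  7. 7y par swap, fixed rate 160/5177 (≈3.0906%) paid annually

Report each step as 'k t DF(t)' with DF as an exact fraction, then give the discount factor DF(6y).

step 1 [1y] swap r/1=153/9847: DF=(1 − 153/9847·(0))/(1+153/9847) = 9847/10000 ≈ 0.984700
step 2 [2y] swap r/1=469/19378: DF=(1 − 469/19378·(0.984700))/(1+469/19378) = 9531/10000 ≈ 0.953100
step 3 [3y] bond c/1=11/400: DF=(785473/800000 − 11/400·(0.984700+0.953100))/(1+11/400) = 9037/10000 ≈ 0.903700
step 4 [4y] swap r/1=1199/37216: DF=(1 − 1199/37216·(0.984700+0.953100+0.903700))/(1+1199/37216) = 8801/10000 ≈ 0.880100
step 5 [5y] bond c/1=23/400: DF=(4470503/4000000 − 23/400·(0.984700+0.953100+0.903700+0.880100))/(1+23/400) = 1709/2000 ≈ 0.854500
step 6 [6y] bond c/1=31/400: DF=(1247141/1000000 − 31/400·(0.984700+0.953100+0.903700+0.880100+0.854500))/(1+31/400) = 8283/10000 ≈ 0.828300
step 7 [7y] swap r/1=160/5177: DF=(1 − 160/5177·(0.984700+0.953100+0.903700+0.880100+0.854500+0.828300))/(1+160/5177) = 101/125 ≈ 0.808000

1 1 9847/10000
2 2 9531/10000
3 3 9037/10000
4 4 8801/10000
5 5 1709/2000
6 6 8283/10000
7 7 101/125
DF(6y) = 8283/10000 ≈ 0.828300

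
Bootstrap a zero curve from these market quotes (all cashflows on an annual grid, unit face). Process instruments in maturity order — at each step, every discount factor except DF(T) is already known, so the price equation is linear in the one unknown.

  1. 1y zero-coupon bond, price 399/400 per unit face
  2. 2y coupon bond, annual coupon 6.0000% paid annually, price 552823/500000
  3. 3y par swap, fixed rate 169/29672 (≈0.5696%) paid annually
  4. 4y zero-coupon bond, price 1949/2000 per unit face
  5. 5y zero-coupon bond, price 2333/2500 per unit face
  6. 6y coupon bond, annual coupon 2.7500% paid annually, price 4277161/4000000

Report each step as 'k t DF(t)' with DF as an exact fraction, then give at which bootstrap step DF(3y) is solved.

1 1 399/400
2 2 4933/5000
3 3 9831/10000
4 4 1949/2000
5 5 2333/2500
6 6 4551/5000
DF(3y) is solved at step 3

step 1 [1y] zero: DF = P = 399/400 ≈ 0.997500
step 2 [2y] bond c/1=3/50: DF=(552823/500000 − 3/50·(0.997500))/(1+3/50) = 4933/5000 ≈ 0.986600
step 3 [3y] swap r/1=169/29672: DF=(1 − 169/29672·(0.997500+0.986600))/(1+169/29672) = 9831/10000 ≈ 0.983100
step 4 [4y] zero: DF = P = 1949/2000 ≈ 0.974500
step 5 [5y] zero: DF = P = 2333/2500 ≈ 0.933200
step 6 [6y] bond c/1=11/400: DF=(4277161/4000000 − 11/400·(0.997500+0.986600+0.983100+0.974500+0.933200))/(1+11/400) = 4551/5000 ≈ 0.910200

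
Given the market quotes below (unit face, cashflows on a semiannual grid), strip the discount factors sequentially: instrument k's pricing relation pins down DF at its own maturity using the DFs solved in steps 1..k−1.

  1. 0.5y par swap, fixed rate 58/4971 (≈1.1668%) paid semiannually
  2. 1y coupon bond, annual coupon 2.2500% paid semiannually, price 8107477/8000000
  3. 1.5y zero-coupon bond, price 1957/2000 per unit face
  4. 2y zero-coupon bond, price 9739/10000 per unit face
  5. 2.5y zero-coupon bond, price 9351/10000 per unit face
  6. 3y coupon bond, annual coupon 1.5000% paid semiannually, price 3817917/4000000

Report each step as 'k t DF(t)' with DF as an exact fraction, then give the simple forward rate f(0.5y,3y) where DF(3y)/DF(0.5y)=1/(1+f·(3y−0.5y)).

1 1/2 4971/5000
2 1 9911/10000
3 3/2 1957/2000
4 2 9739/10000
5 5/2 9351/10000
6 3 9111/10000
f(0.5y,3y) = ((4971/5000)/(9111/10000) − 1)/(5/2) = 554/15185 ≈ 3.6483%

step 1 [0.5y] swap r/2=29/4971: DF=(1 − 29/4971·(0))/(1+29/4971) = 4971/5000 ≈ 0.994200
step 2 [1y] bond c/2=9/800: DF=(8107477/8000000 − 9/800·(0.994200))/(1+9/800) = 9911/10000 ≈ 0.991100
step 3 [1.5y] zero: DF = P = 1957/2000 ≈ 0.978500
step 4 [2y] zero: DF = P = 9739/10000 ≈ 0.973900
step 5 [2.5y] zero: DF = P = 9351/10000 ≈ 0.935100
step 6 [3y] bond c/2=3/400: DF=(3817917/4000000 − 3/400·(0.994200+0.991100+0.978500+0.973900+0.935100))/(1+3/400) = 9111/10000 ≈ 0.911100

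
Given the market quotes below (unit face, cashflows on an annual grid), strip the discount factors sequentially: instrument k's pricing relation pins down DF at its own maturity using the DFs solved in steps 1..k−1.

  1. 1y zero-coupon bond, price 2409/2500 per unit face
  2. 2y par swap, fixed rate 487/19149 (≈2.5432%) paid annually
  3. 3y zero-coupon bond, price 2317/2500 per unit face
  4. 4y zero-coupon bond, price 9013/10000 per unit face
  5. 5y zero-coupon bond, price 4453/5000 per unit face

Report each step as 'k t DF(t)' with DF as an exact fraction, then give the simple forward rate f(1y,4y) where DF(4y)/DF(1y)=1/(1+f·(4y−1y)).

1 1 2409/2500
2 2 9513/10000
3 3 2317/2500
4 4 9013/10000
5 5 4453/5000
f(1y,4y) = ((2409/2500)/(9013/10000) − 1)/(3) = 623/27039 ≈ 2.3041%

step 1 [1y] zero: DF = P = 2409/2500 ≈ 0.963600
step 2 [2y] swap r/1=487/19149: DF=(1 − 487/19149·(0.963600))/(1+487/19149) = 9513/10000 ≈ 0.951300
step 3 [3y] zero: DF = P = 2317/2500 ≈ 0.926800
step 4 [4y] zero: DF = P = 9013/10000 ≈ 0.901300
step 5 [5y] zero: DF = P = 4453/5000 ≈ 0.890600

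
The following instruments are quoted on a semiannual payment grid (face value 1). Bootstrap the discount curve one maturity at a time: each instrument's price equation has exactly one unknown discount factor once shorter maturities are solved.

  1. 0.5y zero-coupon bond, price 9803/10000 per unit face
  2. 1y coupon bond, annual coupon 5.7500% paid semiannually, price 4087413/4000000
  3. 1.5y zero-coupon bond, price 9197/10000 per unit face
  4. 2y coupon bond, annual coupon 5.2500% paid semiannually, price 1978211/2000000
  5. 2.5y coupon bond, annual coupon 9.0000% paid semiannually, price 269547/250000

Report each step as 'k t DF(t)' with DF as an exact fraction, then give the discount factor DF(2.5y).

1 1/2 9803/10000
2 1 9659/10000
3 3/2 9197/10000
4 2 1781/2000
5 5/2 87/100
DF(2.5y) = 87/100 ≈ 0.870000

step 1 [0.5y] zero: DF = P = 9803/10000 ≈ 0.980300
step 2 [1y] bond c/2=23/800: DF=(4087413/4000000 − 23/800·(0.980300))/(1+23/800) = 9659/10000 ≈ 0.965900
step 3 [1.5y] zero: DF = P = 9197/10000 ≈ 0.919700
step 4 [2y] bond c/2=21/800: DF=(1978211/2000000 − 21/800·(0.980300+0.965900+0.919700))/(1+21/800) = 1781/2000 ≈ 0.890500
step 5 [2.5y] bond c/2=9/200: DF=(269547/250000 − 9/200·(0.980300+0.965900+0.919700+0.890500))/(1+9/200) = 87/100 ≈ 0.870000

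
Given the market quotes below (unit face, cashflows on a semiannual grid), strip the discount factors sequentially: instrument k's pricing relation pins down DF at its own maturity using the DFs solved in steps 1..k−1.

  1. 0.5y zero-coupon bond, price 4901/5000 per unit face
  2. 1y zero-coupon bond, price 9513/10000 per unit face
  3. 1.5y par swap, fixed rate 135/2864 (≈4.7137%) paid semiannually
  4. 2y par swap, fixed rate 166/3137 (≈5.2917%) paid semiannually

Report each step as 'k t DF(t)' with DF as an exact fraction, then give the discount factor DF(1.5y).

step 1 [0.5y] zero: DF = P = 4901/5000 ≈ 0.980200
step 2 [1y] zero: DF = P = 9513/10000 ≈ 0.951300
step 3 [1.5y] swap r/2=135/5728: DF=(1 − 135/5728·(0.980200+0.951300))/(1+135/5728) = 373/400 ≈ 0.932500
step 4 [2y] swap r/2=83/3137: DF=(1 − 83/3137·(0.980200+0.951300+0.932500))/(1+83/3137) = 2251/2500 ≈ 0.900400

1 1/2 4901/5000
2 1 9513/10000
3 3/2 373/400
4 2 2251/2500
DF(1.5y) = 373/400 ≈ 0.932500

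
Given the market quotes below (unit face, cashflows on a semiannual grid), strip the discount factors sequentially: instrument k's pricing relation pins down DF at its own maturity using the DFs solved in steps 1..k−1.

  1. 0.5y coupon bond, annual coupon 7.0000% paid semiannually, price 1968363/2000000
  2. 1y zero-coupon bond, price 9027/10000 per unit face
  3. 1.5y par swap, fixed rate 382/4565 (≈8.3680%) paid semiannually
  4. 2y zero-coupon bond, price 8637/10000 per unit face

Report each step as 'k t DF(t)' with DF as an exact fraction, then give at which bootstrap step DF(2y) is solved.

1 1/2 9509/10000
2 1 9027/10000
3 3/2 4427/5000
4 2 8637/10000
DF(2y) is solved at step 4

step 1 [0.5y] bond c/2=7/200: DF=(1968363/2000000 − 7/200·(0))/(1+7/200) = 9509/10000 ≈ 0.950900
step 2 [1y] zero: DF = P = 9027/10000 ≈ 0.902700
step 3 [1.5y] swap r/2=191/4565: DF=(1 − 191/4565·(0.950900+0.902700))/(1+191/4565) = 4427/5000 ≈ 0.885400
step 4 [2y] zero: DF = P = 8637/10000 ≈ 0.863700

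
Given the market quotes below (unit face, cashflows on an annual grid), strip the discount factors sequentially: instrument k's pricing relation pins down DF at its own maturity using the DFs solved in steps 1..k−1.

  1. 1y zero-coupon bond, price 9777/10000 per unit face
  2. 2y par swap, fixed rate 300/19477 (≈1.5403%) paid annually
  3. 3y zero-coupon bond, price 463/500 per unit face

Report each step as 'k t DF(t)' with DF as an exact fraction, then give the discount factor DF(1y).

1 1 9777/10000
2 2 97/100
3 3 463/500
DF(1y) = 9777/10000 ≈ 0.977700

step 1 [1y] zero: DF = P = 9777/10000 ≈ 0.977700
step 2 [2y] swap r/1=300/19477: DF=(1 − 300/19477·(0.977700))/(1+300/19477) = 97/100 ≈ 0.970000
step 3 [3y] zero: DF = P = 463/500 ≈ 0.926000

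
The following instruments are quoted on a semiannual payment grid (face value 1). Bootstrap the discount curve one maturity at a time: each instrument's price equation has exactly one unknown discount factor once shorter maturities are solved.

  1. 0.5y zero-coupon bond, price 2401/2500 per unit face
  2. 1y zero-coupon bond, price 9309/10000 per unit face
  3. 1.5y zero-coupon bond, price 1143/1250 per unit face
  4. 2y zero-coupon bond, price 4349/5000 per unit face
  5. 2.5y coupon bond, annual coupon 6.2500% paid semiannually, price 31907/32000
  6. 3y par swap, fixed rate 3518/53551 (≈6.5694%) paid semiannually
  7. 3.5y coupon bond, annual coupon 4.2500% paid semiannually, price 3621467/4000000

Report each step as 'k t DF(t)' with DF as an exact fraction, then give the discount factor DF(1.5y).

1 1/2 2401/2500
2 1 9309/10000
3 3/2 1143/1250
4 2 4349/5000
5 5/2 1711/2000
6 3 8241/10000
7 7/2 7751/10000
DF(1.5y) = 1143/1250 ≈ 0.914400

step 1 [0.5y] zero: DF = P = 2401/2500 ≈ 0.960400
step 2 [1y] zero: DF = P = 9309/10000 ≈ 0.930900
step 3 [1.5y] zero: DF = P = 1143/1250 ≈ 0.914400
step 4 [2y] zero: DF = P = 4349/5000 ≈ 0.869800
step 5 [2.5y] bond c/2=1/32: DF=(31907/32000 − 1/32·(0.960400+0.930900+0.914400+0.869800))/(1+1/32) = 1711/2000 ≈ 0.855500
step 6 [3y] swap r/2=1759/53551: DF=(1 − 1759/53551·(0.960400+0.930900+0.914400+0.869800+0.855500))/(1+1759/53551) = 8241/10000 ≈ 0.824100
step 7 [3.5y] bond c/2=17/800: DF=(3621467/4000000 − 17/800·(0.960400+0.930900+0.914400+0.869800+0.855500+0.824100))/(1+17/800) = 7751/10000 ≈ 0.775100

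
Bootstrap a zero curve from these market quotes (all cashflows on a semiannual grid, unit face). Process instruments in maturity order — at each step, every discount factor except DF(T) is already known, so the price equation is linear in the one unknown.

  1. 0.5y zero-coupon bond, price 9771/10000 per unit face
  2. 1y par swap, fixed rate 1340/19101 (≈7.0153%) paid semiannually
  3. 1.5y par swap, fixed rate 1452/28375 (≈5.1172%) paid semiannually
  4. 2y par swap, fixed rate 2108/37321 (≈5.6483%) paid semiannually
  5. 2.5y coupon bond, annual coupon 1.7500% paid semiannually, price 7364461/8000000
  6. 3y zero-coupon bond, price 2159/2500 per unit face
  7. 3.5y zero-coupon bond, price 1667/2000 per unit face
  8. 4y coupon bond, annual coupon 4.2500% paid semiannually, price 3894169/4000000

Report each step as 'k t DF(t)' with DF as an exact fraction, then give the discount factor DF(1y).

1 1/2 9771/10000
2 1 933/1000
3 3/2 4637/5000
4 2 4473/5000
5 5/2 4401/5000
6 3 2159/2500
7 7/2 1667/2000
8 4 411/500
DF(1y) = 933/1000 ≈ 0.933000

step 1 [0.5y] zero: DF = P = 9771/10000 ≈ 0.977100
step 2 [1y] swap r/2=670/19101: DF=(1 − 670/19101·(0.977100))/(1+670/19101) = 933/1000 ≈ 0.933000
step 3 [1.5y] swap r/2=726/28375: DF=(1 − 726/28375·(0.977100+0.933000))/(1+726/28375) = 4637/5000 ≈ 0.927400
step 4 [2y] swap r/2=1054/37321: DF=(1 − 1054/37321·(0.977100+0.933000+0.927400))/(1+1054/37321) = 4473/5000 ≈ 0.894600
step 5 [2.5y] bond c/2=7/800: DF=(7364461/8000000 − 7/800·(0.977100+0.933000+0.927400+0.894600))/(1+7/800) = 4401/5000 ≈ 0.880200
step 6 [3y] zero: DF = P = 2159/2500 ≈ 0.863600
step 7 [3.5y] zero: DF = P = 1667/2000 ≈ 0.833500
step 8 [4y] bond c/2=17/800: DF=(3894169/4000000 − 17/800·(0.977100+0.933000+0.927400+0.894600+0.880200+0.863600+0.833500))/(1+17/800) = 411/500 ≈ 0.822000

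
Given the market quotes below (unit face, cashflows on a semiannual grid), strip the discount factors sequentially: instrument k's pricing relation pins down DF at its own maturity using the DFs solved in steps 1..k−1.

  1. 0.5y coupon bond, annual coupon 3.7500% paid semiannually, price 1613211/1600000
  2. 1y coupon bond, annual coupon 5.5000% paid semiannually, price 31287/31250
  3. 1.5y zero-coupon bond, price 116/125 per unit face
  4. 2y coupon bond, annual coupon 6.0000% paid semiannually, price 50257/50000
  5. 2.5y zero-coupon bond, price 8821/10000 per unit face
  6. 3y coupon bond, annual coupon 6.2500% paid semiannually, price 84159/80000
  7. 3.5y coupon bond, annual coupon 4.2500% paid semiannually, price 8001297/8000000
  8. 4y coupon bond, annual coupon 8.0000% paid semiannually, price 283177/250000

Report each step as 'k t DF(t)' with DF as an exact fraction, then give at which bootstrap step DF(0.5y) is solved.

1 1/2 9897/10000
2 1 9479/10000
3 3/2 116/125
4 2 2231/2500
5 5/2 8821/10000
6 3 1759/2000
7 7/2 1729/2000
8 4 2109/2500
DF(0.5y) is solved at step 1

step 1 [0.5y] bond c/2=3/160: DF=(1613211/1600000 − 3/160·(0))/(1+3/160) = 9897/10000 ≈ 0.989700
step 2 [1y] bond c/2=11/400: DF=(31287/31250 − 11/400·(0.989700))/(1+11/400) = 9479/10000 ≈ 0.947900
step 3 [1.5y] zero: DF = P = 116/125 ≈ 0.928000
step 4 [2y] bond c/2=3/100: DF=(50257/50000 − 3/100·(0.989700+0.947900+0.928000))/(1+3/100) = 2231/2500 ≈ 0.892400
step 5 [2.5y] zero: DF = P = 8821/10000 ≈ 0.882100
step 6 [3y] bond c/2=1/32: DF=(84159/80000 − 1/32·(0.989700+0.947900+0.928000+0.892400+0.882100))/(1+1/32) = 1759/2000 ≈ 0.879500
step 7 [3.5y] bond c/2=17/800: DF=(8001297/8000000 − 17/800·(0.989700+0.947900+0.928000+0.892400+0.882100+0.879500))/(1+17/800) = 1729/2000 ≈ 0.864500
step 8 [4y] bond c/2=1/25: DF=(283177/250000 − 1/25·(0.989700+0.947900+0.928000+0.892400+0.882100+0.879500+0.864500))/(1+1/25) = 2109/2500 ≈ 0.843600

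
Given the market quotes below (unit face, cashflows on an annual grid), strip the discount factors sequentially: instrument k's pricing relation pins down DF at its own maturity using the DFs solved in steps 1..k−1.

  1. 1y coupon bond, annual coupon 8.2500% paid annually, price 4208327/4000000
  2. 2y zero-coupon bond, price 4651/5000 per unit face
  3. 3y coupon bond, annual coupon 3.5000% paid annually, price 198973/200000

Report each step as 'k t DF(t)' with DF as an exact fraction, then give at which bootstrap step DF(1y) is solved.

1 1 9719/10000
2 2 4651/5000
3 3 8969/10000
DF(1y) is solved at step 1

step 1 [1y] bond c/1=33/400: DF=(4208327/4000000 − 33/400·(0))/(1+33/400) = 9719/10000 ≈ 0.971900
step 2 [2y] zero: DF = P = 4651/5000 ≈ 0.930200
step 3 [3y] bond c/1=7/200: DF=(198973/200000 − 7/200·(0.971900+0.930200))/(1+7/200) = 8969/10000 ≈ 0.896900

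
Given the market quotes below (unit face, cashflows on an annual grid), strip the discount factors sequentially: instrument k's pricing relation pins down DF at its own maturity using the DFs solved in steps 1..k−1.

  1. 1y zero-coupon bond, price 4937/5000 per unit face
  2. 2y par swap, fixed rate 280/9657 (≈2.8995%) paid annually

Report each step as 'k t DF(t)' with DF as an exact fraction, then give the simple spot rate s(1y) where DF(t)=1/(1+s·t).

1 1 4937/5000
2 2 118/125
s(1y) = (1/(4937/5000) − 1)/(1) = 63/4937 ≈ 1.2761%

step 1 [1y] zero: DF = P = 4937/5000 ≈ 0.987400
step 2 [2y] swap r/1=280/9657: DF=(1 − 280/9657·(0.987400))/(1+280/9657) = 118/125 ≈ 0.944000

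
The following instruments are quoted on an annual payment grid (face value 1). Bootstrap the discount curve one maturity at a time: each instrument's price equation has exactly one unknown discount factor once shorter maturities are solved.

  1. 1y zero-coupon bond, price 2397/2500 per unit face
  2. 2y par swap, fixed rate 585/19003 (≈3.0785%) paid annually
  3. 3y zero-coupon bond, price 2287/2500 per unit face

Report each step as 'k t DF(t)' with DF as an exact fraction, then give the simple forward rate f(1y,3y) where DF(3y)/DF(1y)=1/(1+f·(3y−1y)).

step 1 [1y] zero: DF = P = 2397/2500 ≈ 0.958800
step 2 [2y] swap r/1=585/19003: DF=(1 − 585/19003·(0.958800))/(1+585/19003) = 1883/2000 ≈ 0.941500
step 3 [3y] zero: DF = P = 2287/2500 ≈ 0.914800

1 1 2397/2500
2 2 1883/2000
3 3 2287/2500
f(1y,3y) = ((2397/2500)/(2287/2500) − 1)/(2) = 55/2287 ≈ 2.4049%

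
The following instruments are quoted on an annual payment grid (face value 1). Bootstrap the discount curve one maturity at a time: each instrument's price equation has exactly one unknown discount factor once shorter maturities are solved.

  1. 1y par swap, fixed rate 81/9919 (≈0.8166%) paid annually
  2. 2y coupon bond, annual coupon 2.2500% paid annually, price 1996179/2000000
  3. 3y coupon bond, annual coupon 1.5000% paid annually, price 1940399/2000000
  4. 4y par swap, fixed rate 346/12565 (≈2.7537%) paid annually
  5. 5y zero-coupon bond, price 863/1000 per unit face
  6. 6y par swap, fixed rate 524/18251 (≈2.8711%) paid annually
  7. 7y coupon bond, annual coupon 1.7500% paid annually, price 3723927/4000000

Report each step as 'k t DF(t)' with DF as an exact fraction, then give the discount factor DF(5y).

1 1 9919/10000
2 2 9543/10000
3 3 9271/10000
4 4 4481/5000
5 5 863/1000
6 6 2107/2500
7 7 513/625
DF(5y) = 863/1000 ≈ 0.863000

step 1 [1y] swap r/1=81/9919: DF=(1 − 81/9919·(0))/(1+81/9919) = 9919/10000 ≈ 0.991900
step 2 [2y] bond c/1=9/400: DF=(1996179/2000000 − 9/400·(0.991900))/(1+9/400) = 9543/10000 ≈ 0.954300
step 3 [3y] bond c/1=3/200: DF=(1940399/2000000 − 3/200·(0.991900+0.954300))/(1+3/200) = 9271/10000 ≈ 0.927100
step 4 [4y] swap r/1=346/12565: DF=(1 − 346/12565·(0.991900+0.954300+0.927100))/(1+346/12565) = 4481/5000 ≈ 0.896200
step 5 [5y] zero: DF = P = 863/1000 ≈ 0.863000
step 6 [6y] swap r/1=524/18251: DF=(1 − 524/18251·(0.991900+0.954300+0.927100+0.896200+0.863000))/(1+524/18251) = 2107/2500 ≈ 0.842800
step 7 [7y] bond c/1=7/400: DF=(3723927/4000000 − 7/400·(0.991900+0.954300+0.927100+0.896200+0.863000+0.842800))/(1+7/400) = 513/625 ≈ 0.820800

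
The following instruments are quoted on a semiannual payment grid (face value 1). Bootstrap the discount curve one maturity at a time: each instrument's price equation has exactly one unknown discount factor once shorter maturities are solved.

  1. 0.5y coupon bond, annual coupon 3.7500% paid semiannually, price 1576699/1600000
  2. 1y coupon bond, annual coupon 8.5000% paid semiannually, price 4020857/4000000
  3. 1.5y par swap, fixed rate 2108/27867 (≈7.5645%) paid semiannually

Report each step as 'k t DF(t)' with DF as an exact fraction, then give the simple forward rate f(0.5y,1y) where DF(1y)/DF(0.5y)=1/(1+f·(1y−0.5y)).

step 1 [0.5y] bond c/2=3/160: DF=(1576699/1600000 − 3/160·(0))/(1+3/160) = 9673/10000 ≈ 0.967300
step 2 [1y] bond c/2=17/400: DF=(4020857/4000000 − 17/400·(0.967300))/(1+17/400) = 578/625 ≈ 0.924800
step 3 [1.5y] swap r/2=1054/27867: DF=(1 − 1054/27867·(0.967300+0.924800))/(1+1054/27867) = 4473/5000 ≈ 0.894600

1 1/2 9673/10000
2 1 578/625
3 3/2 4473/5000
f(0.5y,1y) = ((9673/10000)/(578/625) − 1)/(1/2) = 25/272 ≈ 9.1912%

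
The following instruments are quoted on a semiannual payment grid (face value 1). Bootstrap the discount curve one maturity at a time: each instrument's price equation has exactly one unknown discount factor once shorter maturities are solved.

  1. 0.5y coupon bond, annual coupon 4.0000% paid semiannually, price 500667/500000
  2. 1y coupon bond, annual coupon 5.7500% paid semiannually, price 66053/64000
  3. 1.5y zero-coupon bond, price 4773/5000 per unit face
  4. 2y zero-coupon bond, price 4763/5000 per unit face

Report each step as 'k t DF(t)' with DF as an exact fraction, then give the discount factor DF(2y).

step 1 [0.5y] bond c/2=1/50: DF=(500667/500000 − 1/50·(0))/(1+1/50) = 9817/10000 ≈ 0.981700
step 2 [1y] bond c/2=23/800: DF=(66053/64000 − 23/800·(0.981700))/(1+23/800) = 4879/5000 ≈ 0.975800
step 3 [1.5y] zero: DF = P = 4773/5000 ≈ 0.954600
step 4 [2y] zero: DF = P = 4763/5000 ≈ 0.952600

1 1/2 9817/10000
2 1 4879/5000
3 3/2 4773/5000
4 2 4763/5000
DF(2y) = 4763/5000 ≈ 0.952600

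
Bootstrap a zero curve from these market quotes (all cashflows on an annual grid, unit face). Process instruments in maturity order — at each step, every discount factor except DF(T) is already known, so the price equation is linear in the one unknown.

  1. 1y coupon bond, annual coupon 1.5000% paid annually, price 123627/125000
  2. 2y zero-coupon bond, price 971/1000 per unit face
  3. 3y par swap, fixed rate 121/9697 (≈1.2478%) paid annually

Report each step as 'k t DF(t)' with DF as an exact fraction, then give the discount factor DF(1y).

1 1 609/625
2 2 971/1000
3 3 9637/10000
DF(1y) = 609/625 ≈ 0.974400

step 1 [1y] bond c/1=3/200: DF=(123627/125000 − 3/200·(0))/(1+3/200) = 609/625 ≈ 0.974400
step 2 [2y] zero: DF = P = 971/1000 ≈ 0.971000
step 3 [3y] swap r/1=121/9697: DF=(1 − 121/9697·(0.974400+0.971000))/(1+121/9697) = 9637/10000 ≈ 0.963700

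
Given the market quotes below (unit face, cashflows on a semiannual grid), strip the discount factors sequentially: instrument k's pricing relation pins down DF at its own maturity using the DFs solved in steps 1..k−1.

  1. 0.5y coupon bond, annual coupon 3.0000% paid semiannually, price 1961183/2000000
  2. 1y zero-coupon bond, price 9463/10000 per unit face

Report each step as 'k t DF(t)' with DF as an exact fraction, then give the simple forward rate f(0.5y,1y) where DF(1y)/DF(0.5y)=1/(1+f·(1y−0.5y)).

step 1 [0.5y] bond c/2=3/200: DF=(1961183/2000000 − 3/200·(0))/(1+3/200) = 9661/10000 ≈ 0.966100
step 2 [1y] zero: DF = P = 9463/10000 ≈ 0.946300

1 1/2 9661/10000
2 1 9463/10000
f(0.5y,1y) = ((9661/10000)/(9463/10000) − 1)/(1/2) = 396/9463 ≈ 4.1847%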